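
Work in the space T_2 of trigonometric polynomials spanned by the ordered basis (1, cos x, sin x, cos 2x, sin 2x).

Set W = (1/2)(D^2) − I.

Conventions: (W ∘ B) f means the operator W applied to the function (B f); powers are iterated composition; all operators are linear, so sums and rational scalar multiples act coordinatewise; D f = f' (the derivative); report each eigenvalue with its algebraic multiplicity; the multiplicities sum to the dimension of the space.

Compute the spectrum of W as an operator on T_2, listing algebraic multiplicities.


λ = -3 (multiplicity 2), λ = -3/2 (multiplicity 2), λ = -1 (multiplicity 1)

image of 1: -1
image of cos x: -(3/2)cos x
image of sin x: -(3/2)sin x
image of cos 2x: -3cos 2x
image of sin 2x: -3sin 2x
the matrix is diagonal; its diagonal is (-1, -3/2, -3/2, -3, -3)
for a triangular matrix the eigenvalues are the diagonal entries, with algebraic multiplicity their repetition count


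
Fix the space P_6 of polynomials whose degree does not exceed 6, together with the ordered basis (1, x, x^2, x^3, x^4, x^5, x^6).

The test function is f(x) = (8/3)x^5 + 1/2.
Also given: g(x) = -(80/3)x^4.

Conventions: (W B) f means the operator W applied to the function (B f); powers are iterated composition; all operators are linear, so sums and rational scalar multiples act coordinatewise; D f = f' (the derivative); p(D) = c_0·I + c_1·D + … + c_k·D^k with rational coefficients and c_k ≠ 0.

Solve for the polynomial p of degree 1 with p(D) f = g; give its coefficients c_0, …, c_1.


p(D) = -2·D, i.e. c_0 = 0, c_1 = -2

D^0 f = (8/3)x^5 + 1/2
D^1 f = (40/3)x^4
matching coefficients of g against c_0 f + c_1 Df + … from the top degree down determines the c_i
solution: c_0 = 0, c_1 = -2


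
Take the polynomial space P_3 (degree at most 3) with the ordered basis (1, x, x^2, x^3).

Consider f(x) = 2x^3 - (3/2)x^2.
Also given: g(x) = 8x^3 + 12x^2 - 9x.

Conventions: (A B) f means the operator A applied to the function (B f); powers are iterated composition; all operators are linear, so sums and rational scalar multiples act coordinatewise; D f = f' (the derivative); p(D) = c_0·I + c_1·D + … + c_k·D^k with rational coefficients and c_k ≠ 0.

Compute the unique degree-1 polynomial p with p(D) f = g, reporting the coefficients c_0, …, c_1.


p(D) = 4·I + 3·D, i.e. c_0 = 4, c_1 = 3

D^0 f = 2x^3 - (3/2)x^2
D^1 f = 6x^2 - 3x
matching coefficients of g against c_0 f + c_1 Df + … from the top degree down determines the c_i
solution: c_0 = 4, c_1 = 3


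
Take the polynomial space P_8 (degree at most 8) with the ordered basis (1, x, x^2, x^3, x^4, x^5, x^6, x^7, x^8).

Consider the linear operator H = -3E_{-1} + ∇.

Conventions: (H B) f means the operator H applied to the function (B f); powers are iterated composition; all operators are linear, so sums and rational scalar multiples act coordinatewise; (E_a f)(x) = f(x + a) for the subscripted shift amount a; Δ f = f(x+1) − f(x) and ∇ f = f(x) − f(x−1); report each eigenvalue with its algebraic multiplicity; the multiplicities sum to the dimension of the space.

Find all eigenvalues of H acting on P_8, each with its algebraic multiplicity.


λ = -3 (multiplicity 9)

image of 1: -3
image of x: -3x + 4
image of x^2: -3x^2 + 8x - 4
image of x^3: -3x^3 + 12x^2 - 12x + 4
image of x^4: -3x^4 + 16x^3 - 24x^2 + 16x - 4
image of x^5: -3x^5 + 20x^4 - 40x^3 + 40x^2 - 20x + 4
image of x^6: -3x^6 + 24x^5 - 60x^4 + 80x^3 - 60x^2 + 24x - 4
image of x^7: -3x^7 + 28x^6 - 84x^5 + 140x^4 - 140x^3 + 84x^2 - 28x + 4
image of x^8: -3x^8 + 32x^7 - 112x^6 + 224x^5 - 280x^4 + 224x^3 - 112x^2 + 32x - 4
the matrix is upper triangular; its diagonal is (-3, -3, -3, -3, -3, -3, -3, -3, -3)
for a triangular matrix the eigenvalues are the diagonal entries, with algebraic multiplicity their repetition count


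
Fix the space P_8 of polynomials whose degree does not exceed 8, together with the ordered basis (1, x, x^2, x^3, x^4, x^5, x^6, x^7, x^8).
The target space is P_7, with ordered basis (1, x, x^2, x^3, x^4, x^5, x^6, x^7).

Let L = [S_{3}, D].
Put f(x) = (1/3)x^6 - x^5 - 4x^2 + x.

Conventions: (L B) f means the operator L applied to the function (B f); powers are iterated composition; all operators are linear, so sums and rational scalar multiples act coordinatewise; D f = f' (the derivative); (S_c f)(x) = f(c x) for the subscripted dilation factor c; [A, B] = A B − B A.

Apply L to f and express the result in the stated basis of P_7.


D f = 2x^5 - 5x^4 - 8x + 1
S_{3} D f = 486x^5 - 405x^4 - 24x + 1
S_{3} f = 243x^6 - 243x^5 - 36x^2 + 3x
D S_{3} f = 1458x^5 - 1215x^4 - 72x + 3
[S_{3}, D] f = -972x^5 + 810x^4 + 48x - 2

the image equals g(x) = -972x^5 + 810x^4 + 48x - 2


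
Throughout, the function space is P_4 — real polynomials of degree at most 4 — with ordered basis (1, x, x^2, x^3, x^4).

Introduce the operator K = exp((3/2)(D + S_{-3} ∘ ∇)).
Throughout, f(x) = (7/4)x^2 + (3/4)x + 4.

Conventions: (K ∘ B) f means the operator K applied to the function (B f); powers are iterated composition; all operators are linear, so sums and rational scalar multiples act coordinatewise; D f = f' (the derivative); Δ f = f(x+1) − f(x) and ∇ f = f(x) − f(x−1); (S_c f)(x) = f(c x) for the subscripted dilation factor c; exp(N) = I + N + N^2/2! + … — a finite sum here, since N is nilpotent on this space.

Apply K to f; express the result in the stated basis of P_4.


order-1 term: -(21/2)x - 3/8
order-2 term: -63/4
the series for exp((3/2)(D + S_{-3} ∘ ∇)) f terminates at order 2
exp((3/2)(D + S_{-3} ∘ ∇)) f = (7/4)x^2 - (39/4)x - 97/8

the image equals g(x) = (7/4)x^2 - (39/4)x - 97/8


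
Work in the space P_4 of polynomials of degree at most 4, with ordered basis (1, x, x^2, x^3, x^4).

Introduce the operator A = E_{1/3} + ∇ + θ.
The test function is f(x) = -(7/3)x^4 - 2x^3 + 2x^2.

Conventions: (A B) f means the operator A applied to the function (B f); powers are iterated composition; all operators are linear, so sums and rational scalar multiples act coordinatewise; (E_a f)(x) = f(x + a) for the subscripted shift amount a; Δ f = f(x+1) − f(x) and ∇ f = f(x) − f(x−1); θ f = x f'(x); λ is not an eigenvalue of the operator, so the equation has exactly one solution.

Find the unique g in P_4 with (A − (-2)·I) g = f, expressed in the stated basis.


the result is g(x) = -(1/3)x^4 - (1/27)x^3 + (2/27)x^2 + (22/81)x - 428/2187

write g with unknown coordinates in the stated basis and equate coefficients in (A − (-2)·I) g = f
solving from the highest basis element down gives g = -(1/3)x^4 - (1/27)x^3 + (2/27)x^2 + (22/81)x - 428/2187
check: A g = -(5/3)x^4 - (52/27)x^3 + (50/27)x^2 - (44/81)x + 856/2187
so A g − (-2)·g = -(7/3)x^4 - 2x^3 + 2x^2 = f ✓


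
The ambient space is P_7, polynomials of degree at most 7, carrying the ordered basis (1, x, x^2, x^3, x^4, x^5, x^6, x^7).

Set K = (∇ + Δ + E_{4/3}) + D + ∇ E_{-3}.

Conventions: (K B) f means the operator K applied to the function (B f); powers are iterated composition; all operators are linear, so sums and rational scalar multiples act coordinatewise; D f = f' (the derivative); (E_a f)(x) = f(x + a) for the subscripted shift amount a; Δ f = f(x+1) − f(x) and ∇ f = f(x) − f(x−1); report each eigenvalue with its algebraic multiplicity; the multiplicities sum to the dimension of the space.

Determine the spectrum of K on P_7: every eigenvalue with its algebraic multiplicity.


image of 1: 1
image of x: x + 16/3
image of x^2: x^2 + (32/3)x - 47/9
image of x^3: x^3 + 16x^2 - (47/3)x + 1117/27
image of x^4: x^4 + (64/3)x^3 - (94/3)x^2 + (4468/27)x - 13919/81
image of x^5: x^5 + (80/3)x^4 - (470/9)x^3 + (11170/27)x^2 - (69595/81)x + 191293/243
image of x^6: x^6 + 32x^5 - (235/3)x^4 + (22340/27)x^3 - (69595/27)x^2 + (382586/81)x - 2450447/729
image of x^7: x^7 + (112/3)x^6 - (329/3)x^5 + (39095/27)x^4 - (487165/81)x^3 + (1339051/81)x^2 - (17153129/729)x + 31069597/2187
the matrix is upper triangular; its diagonal is (1, 1, 1, 1, 1, 1, 1, 1)
for a triangular matrix the eigenvalues are the diagonal entries, with algebraic multiplicity their repetition count

λ = 1 (multiplicity 8)


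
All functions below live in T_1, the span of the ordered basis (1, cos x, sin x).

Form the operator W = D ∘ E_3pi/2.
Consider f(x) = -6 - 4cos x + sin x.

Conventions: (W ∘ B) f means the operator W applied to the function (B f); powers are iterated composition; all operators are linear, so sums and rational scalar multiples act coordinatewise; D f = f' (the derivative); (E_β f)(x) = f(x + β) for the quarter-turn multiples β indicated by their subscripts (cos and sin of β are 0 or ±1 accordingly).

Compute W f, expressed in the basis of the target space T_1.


the result is g(x) = -4cos x + sin x

E_3pi/2 f = -6 - cos x - 4sin x
D E_3pi/2 f = -4cos x + sin x


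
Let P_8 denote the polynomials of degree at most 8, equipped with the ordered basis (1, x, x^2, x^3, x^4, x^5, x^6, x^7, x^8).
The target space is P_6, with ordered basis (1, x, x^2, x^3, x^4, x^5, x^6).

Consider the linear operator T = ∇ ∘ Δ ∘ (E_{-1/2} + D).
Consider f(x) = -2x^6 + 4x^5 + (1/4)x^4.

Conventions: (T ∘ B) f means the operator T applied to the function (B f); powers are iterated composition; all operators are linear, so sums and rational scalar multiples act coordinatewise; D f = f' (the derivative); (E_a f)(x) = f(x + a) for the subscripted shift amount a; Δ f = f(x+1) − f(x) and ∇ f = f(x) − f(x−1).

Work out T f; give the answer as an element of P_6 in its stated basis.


E_{-1/2} f = -2x^6 + 10x^5 - (69/4)x^4 + (29/2)x^3 - (13/2)x^2 + (3/2)x - 9/64
D f = -12x^5 + 20x^4 + x^3
(E_{-1/2} + D) f = -2x^6 - 2x^5 + (11/4)x^4 + (31/2)x^3 - (13/2)x^2 + (3/2)x - 9/64
Δ (E_{-1/2} + D) f = -12x^5 - 40x^4 - 49x^3 + 13x^2 + (45/2)x + 37/4
∇ Δ (E_{-1/2} + D) f = -60x^4 - 40x^3 - 27x^2 + 73x - 23/2

the image equals g(x) = -60x^4 - 40x^3 - 27x^2 + 73x - 23/2


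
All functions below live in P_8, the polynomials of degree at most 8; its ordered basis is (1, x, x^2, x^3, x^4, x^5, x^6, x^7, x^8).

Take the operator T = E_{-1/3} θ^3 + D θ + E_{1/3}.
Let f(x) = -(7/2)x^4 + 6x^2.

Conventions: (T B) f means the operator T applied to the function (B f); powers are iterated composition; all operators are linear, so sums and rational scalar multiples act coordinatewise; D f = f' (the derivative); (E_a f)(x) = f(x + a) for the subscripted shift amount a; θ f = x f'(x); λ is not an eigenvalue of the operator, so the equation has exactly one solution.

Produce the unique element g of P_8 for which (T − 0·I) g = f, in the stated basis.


write g with unknown coordinates in the stated basis and equate coefficients in (T − 0·I) g = f
solving from the highest basis element down gives g = -(7/130)x^4 - (17/130)x^3 + (2383/3510)x^2 + (6163/10530)x - 1091/810
check: T g = -(7/2)x^4 + 6x^2
so T g − 0·g = -(7/2)x^4 + 6x^2 = f ✓

g(x) = -(7/130)x^4 - (17/130)x^3 + (2383/3510)x^2 + (6163/10530)x - 1091/810


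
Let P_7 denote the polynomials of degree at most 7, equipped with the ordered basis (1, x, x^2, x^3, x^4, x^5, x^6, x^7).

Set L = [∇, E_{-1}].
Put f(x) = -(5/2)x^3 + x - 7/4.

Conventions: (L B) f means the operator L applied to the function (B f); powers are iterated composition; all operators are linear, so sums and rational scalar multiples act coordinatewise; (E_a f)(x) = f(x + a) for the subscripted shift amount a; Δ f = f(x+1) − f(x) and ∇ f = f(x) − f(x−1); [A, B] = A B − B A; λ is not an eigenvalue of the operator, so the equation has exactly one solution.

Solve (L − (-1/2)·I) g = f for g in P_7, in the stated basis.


write g with unknown coordinates in the stated basis and equate coefficients in (L − (-1/2)·I) g = f
solving from the highest basis element down gives g = -5x^3 + 2x - 7/2
check: L g = 0
so L g − (-1/2)·g = -(5/2)x^3 + x - 7/4 = f ✓

the image equals g(x) = -5x^3 + 2x - 7/2


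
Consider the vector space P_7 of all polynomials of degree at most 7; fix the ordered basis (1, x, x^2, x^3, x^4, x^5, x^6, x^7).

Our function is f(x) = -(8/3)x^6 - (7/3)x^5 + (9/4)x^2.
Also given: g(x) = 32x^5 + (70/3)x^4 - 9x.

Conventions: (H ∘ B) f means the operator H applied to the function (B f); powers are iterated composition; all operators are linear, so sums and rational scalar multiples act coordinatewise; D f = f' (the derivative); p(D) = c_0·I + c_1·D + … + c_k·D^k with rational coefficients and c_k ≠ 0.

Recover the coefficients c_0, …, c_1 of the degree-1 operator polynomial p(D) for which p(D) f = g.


D^0 f = -(8/3)x^6 - (7/3)x^5 + (9/4)x^2
D^1 f = -16x^5 - (35/3)x^4 + (9/2)x
matching coefficients of g against c_0 f + c_1 Df + … from the top degree down determines the c_i
solution: c_0 = 0, c_1 = -2

p(D) = -2·D, i.e. c_0 = 0, c_1 = -2


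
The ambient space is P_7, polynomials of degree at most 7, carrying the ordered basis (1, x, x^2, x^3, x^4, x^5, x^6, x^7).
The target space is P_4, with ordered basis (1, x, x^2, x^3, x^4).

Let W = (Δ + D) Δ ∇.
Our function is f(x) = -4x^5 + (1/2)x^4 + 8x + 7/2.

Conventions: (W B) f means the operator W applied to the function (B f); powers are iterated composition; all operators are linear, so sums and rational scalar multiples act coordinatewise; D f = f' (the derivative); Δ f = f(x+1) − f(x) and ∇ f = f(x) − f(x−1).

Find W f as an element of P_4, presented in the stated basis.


the image equals g(x) = -480x^2 - 216x - 154

∇ f = -20x^4 + 42x^3 - 43x^2 + 22x + 7/2
Δ ∇ f = -80x^3 + 6x^2 - 40x + 1
Δ (Δ ∇) f = -240x^2 - 228x - 114
D (Δ ∇) f = -240x^2 + 12x - 40
(Δ + D) (Δ ∇) f = -480x^2 - 216x - 154


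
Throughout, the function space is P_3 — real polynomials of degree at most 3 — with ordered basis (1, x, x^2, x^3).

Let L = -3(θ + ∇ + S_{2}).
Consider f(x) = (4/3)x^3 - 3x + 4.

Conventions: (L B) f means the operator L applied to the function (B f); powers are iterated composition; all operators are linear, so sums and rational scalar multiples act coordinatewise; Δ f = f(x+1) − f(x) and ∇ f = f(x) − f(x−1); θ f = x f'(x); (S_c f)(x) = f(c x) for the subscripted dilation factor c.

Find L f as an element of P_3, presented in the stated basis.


θ f = 4x^3 - 3x
∇ f = 4x^2 - 4x - 5/3
S_{2} f = (32/3)x^3 - 6x + 4
(θ + ∇ + S_{2}) f = (44/3)x^3 + 4x^2 - 13x + 7/3
(-3(θ + ∇ + S_{2})) f = -44x^3 - 12x^2 + 39x - 7

the image equals g(x) = -44x^3 - 12x^2 + 39x - 7


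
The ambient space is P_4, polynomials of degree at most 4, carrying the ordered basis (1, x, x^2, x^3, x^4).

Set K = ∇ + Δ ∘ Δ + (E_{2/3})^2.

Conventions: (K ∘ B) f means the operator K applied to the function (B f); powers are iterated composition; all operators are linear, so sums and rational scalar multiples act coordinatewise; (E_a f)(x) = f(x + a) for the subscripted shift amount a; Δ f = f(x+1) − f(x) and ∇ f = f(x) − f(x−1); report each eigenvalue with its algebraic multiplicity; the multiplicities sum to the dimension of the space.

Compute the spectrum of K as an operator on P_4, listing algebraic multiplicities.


λ = 1 (multiplicity 5)

image of 1: 1
image of x: x + 7/3
image of x^2: x^2 + (14/3)x + 25/9
image of x^3: x^3 + 7x^2 + (25/3)x + 253/27
image of x^4: x^4 + (28/3)x^3 + (50/3)x^2 + (1012/27)x + 1309/81
the matrix is upper triangular; its diagonal is (1, 1, 1, 1, 1)
for a triangular matrix the eigenvalues are the diagonal entries, with algebraic multiplicity their repetition count


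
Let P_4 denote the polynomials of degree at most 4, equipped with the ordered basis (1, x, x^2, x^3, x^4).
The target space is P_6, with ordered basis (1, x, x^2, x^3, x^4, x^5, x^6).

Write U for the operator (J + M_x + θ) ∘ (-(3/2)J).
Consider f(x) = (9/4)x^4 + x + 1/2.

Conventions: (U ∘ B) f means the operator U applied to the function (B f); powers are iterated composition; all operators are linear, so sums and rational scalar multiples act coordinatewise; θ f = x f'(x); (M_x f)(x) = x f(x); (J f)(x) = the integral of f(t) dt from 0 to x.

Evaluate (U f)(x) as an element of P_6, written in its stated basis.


J f = (9/20)x^5 + (1/2)x^2 + (1/2)x
(-(3/2)J) f = -(27/40)x^5 - (3/4)x^2 - (3/4)x
J (-(3/2)J) f = -(9/80)x^6 - (1/4)x^3 - (3/8)x^2
M_x (-(3/2)J) f = -(27/40)x^6 - (3/4)x^3 - (3/4)x^2
θ (-(3/2)J) f = -(27/8)x^5 - (3/2)x^2 - (3/4)x
(J + M_x + θ) (-(3/2)J) f = -(63/80)x^6 - (27/8)x^5 - x^3 - (21/8)x^2 - (3/4)x

the image equals g(x) = -(63/80)x^6 - (27/8)x^5 - x^3 - (21/8)x^2 - (3/4)x


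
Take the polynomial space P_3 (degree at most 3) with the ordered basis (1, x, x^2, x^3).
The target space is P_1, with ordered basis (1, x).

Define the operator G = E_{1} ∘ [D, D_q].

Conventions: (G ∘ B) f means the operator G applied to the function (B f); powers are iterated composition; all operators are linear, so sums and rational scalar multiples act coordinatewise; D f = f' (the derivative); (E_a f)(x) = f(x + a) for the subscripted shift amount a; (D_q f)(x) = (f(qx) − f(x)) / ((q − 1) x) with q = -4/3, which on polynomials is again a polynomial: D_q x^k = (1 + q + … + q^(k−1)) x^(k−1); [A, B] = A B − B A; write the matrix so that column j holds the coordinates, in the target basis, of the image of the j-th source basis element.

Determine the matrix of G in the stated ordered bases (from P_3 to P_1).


image of 1: 0
image of x: 0
image of x^2: -7/3
image of x^3: (35/9)x + 35/9
each image's coordinates form column j of the matrix

the matrix is [[0, 0, -7/3, 35/9]; [0, 0, 0, 35/9]] (rows listed top to bottom)


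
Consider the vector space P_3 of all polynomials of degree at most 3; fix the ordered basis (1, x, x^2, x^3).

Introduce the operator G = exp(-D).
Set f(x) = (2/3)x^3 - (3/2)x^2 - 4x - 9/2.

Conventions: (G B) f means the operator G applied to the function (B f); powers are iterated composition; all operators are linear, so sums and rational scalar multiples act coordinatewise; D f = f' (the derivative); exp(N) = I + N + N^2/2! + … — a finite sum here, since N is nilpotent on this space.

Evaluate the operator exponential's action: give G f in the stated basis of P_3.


order-1 term: -2x^2 + 3x + 4
order-2 term: 2x - 3/2
order-3 term: -2/3
the series for exp(-D) f terminates at order 3
exp(-D) f = (2/3)x^3 - (7/2)x^2 + x - 8/3

the result is g(x) = (2/3)x^3 - (7/2)x^2 + x - 8/3


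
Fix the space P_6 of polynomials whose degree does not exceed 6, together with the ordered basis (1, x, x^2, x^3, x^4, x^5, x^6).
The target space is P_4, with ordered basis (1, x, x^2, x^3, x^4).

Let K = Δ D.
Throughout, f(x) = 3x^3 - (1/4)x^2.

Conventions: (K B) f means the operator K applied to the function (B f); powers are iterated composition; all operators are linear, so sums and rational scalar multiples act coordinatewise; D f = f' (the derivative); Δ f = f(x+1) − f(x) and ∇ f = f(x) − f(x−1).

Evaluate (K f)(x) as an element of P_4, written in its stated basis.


D f = 9x^2 - (1/2)x
Δ D f = 18x + 17/2

the result is g(x) = 18x + 17/2


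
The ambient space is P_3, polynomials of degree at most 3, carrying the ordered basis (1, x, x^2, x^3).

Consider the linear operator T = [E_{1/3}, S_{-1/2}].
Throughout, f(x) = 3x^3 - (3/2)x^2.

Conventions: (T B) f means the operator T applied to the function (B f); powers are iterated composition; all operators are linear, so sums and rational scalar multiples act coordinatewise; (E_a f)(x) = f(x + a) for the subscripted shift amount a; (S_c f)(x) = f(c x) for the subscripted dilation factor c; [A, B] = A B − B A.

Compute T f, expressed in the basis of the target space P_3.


S_{-1/2} f = -(3/8)x^3 - (3/8)x^2
E_{1/3} S_{-1/2} f = -(3/8)x^3 - (3/4)x^2 - (3/8)x - 1/18
E_{1/3} f = 3x^3 + (3/2)x^2 - 1/18
S_{-1/2} E_{1/3} f = -(3/8)x^3 + (3/8)x^2 - 1/18
[E_{1/3}, S_{-1/2}] f = -(9/8)x^2 - (3/8)x

g(x) = -(9/8)x^2 - (3/8)x


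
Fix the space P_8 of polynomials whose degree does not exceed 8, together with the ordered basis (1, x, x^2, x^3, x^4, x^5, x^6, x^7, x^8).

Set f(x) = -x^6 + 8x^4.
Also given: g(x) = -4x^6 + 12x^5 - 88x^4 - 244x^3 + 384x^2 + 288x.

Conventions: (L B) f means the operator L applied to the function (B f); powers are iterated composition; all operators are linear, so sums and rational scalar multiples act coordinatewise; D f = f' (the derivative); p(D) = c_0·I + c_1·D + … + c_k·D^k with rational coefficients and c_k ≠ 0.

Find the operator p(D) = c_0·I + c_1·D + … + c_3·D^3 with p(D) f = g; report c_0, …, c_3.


D^0 f = -x^6 + 8x^4
D^1 f = -6x^5 + 32x^3
D^2 f = -30x^4 + 96x^2
D^3 f = -120x^3 + 192x
matching coefficients of g against c_0 f + c_1 Df + … from the top degree down determines the c_i
solution: c_0 = 4, c_1 = -2, c_2 = 4, c_3 = 3/2

c_0 = 4, c_1 = -2, c_2 = 4, c_3 = 3/2


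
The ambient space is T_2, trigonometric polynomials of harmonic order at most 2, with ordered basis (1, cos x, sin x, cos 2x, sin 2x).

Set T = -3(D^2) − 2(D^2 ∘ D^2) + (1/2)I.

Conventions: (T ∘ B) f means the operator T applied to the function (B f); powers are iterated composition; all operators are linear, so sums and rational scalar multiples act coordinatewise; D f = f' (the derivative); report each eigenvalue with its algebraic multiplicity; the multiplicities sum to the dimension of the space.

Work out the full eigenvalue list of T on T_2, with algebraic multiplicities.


λ = -39/2 (multiplicity 2), λ = 1/2 (multiplicity 1), λ = 3/2 (multiplicity 2)

image of 1: 1/2
image of cos x: (3/2)cos x
image of sin x: (3/2)sin x
image of cos 2x: -(39/2)cos 2x
image of sin 2x: -(39/2)sin 2x
the matrix is diagonal; its diagonal is (1/2, 3/2, 3/2, -39/2, -39/2)
for a triangular matrix the eigenvalues are the diagonal entries, with algebraic multiplicity their repetition count


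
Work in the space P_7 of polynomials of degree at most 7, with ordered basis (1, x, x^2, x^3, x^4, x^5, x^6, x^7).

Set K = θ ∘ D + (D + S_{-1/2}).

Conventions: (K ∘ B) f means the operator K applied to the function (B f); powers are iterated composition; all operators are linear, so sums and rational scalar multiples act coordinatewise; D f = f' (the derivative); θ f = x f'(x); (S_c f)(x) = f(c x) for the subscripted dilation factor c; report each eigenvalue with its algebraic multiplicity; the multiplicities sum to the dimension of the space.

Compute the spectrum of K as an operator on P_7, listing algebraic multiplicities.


image of 1: 1
image of x: -(1/2)x + 1
image of x^2: (1/4)x^2 + 4x
image of x^3: -(1/8)x^3 + 9x^2
image of x^4: (1/16)x^4 + 16x^3
image of x^5: -(1/32)x^5 + 25x^4
image of x^6: (1/64)x^6 + 36x^5
image of x^7: -(1/128)x^7 + 49x^6
the matrix is upper triangular; its diagonal is (1, -1/2, 1/4, -1/8, 1/16, -1/32, 1/64, -1/128)
for a triangular matrix the eigenvalues are the diagonal entries, with algebraic multiplicity their repetition count

λ = -1/2 (multiplicity 1), λ = -1/8 (multiplicity 1), λ = -1/32 (multiplicity 1), λ = -1/128 (multiplicity 1), λ = 1/64 (multiplicity 1), λ = 1/16 (multiplicity 1), λ = 1/4 (multiplicity 1), λ = 1 (multiplicity 1)


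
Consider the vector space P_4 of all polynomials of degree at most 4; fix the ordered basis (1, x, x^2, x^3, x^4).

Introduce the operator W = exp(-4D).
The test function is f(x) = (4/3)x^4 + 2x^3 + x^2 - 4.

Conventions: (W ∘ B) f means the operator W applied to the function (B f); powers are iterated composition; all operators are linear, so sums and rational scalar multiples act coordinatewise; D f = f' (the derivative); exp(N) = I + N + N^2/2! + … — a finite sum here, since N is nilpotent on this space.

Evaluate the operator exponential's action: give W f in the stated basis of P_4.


the result is g(x) = (4/3)x^4 - (58/3)x^3 + 105x^2 - (760/3)x + 676/3

order-1 term: -(64/3)x^3 - 24x^2 - 8x
order-2 term: 128x^2 + 96x + 16
order-3 term: -(1024/3)x - 128
order-4 term: 1024/3
the series for exp(-4D) f terminates at order 4
exp(-4D) f = (4/3)x^4 - (58/3)x^3 + 105x^2 - (760/3)x + 676/3


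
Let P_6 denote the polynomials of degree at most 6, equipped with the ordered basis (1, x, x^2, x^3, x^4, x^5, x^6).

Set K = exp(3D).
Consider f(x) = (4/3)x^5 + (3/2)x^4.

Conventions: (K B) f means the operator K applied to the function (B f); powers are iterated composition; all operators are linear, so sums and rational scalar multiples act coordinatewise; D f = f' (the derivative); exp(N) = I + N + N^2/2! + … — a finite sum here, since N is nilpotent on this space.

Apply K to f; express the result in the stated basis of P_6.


order-1 term: 20x^4 + 18x^3
order-2 term: 120x^3 + 81x^2
order-3 term: 360x^2 + 162x
order-4 term: 540x + 243/2
order-5 term: 324
the series for exp(3D) f terminates at order 5
exp(3D) f = (4/3)x^5 + (43/2)x^4 + 138x^3 + 441x^2 + 702x + 891/2

g(x) = (4/3)x^5 + (43/2)x^4 + 138x^3 + 441x^2 + 702x + 891/2


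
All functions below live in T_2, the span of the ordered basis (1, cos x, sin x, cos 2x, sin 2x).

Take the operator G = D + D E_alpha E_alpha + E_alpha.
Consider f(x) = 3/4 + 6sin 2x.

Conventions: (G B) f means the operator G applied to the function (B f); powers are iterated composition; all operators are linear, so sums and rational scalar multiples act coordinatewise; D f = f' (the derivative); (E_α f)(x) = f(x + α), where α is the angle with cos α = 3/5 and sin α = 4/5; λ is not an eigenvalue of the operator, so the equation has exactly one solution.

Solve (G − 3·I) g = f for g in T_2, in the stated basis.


the result is g(x) = -3/8 - (1194/1013)cos 2x - (2067/1013)sin 2x

write g with unknown coordinates in the stated basis and equate coefficients in (G − 3·I) g = f
solving from the highest basis element down gives g = -3/8 - (1194/1013)cos 2x - (2067/1013)sin 2x
check: G g = -3/8 - (3582/1013)cos 2x - (123/1013)sin 2x
so G g − 3·g = 3/4 + 6sin 2x = f ✓


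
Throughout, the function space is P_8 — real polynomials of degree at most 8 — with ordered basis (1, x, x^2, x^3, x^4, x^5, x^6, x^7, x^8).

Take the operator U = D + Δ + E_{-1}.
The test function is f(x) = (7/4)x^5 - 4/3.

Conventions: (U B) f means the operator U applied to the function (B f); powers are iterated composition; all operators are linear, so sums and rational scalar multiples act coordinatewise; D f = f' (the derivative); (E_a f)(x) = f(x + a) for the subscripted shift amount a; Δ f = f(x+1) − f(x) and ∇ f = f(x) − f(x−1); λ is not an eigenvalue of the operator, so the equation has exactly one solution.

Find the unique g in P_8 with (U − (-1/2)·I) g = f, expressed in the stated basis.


write g with unknown coordinates in the stated basis and equate coefficients in (U − (-1/2)·I) g = f
solving from the highest basis element down gives g = (7/6)x^5 - (35/9)x^4 - (140/27)x^3 + (1120/27)x^2 - (3430/81)x - 5536/243
check: U g = (7/6)x^5 + (35/18)x^4 + (70/27)x^3 - (560/27)x^2 + (1715/81)x + 2444/243
so U g − (-1/2)·g = (7/4)x^5 - 4/3 = f ✓

the image equals g(x) = (7/6)x^5 - (35/9)x^4 - (140/27)x^3 + (1120/27)x^2 - (3430/81)x - 5536/243


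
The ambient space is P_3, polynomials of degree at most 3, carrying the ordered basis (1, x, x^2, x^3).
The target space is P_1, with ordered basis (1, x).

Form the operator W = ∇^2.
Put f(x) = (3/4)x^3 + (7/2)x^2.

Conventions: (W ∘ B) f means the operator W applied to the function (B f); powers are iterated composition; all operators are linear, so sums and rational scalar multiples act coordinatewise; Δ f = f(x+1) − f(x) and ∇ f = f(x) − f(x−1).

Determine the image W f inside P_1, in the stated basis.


∇ f = (9/4)x^2 + (19/4)x - 11/4
∇ ∇ f = (9/2)x + 5/2

the image equals g(x) = (9/2)x + 5/2


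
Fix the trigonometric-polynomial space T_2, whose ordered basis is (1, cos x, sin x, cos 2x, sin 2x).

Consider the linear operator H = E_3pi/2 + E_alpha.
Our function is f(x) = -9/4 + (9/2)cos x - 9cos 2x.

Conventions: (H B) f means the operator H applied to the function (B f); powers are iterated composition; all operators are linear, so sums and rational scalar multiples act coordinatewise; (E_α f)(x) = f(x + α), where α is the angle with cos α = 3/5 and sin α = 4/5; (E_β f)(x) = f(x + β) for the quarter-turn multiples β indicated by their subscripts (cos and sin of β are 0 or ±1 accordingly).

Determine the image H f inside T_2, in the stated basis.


E_3pi/2 f = -9/4 + (9/2)sin x + 9cos 2x
E_alpha f = -9/4 + (27/10)cos x - (18/5)sin x + (63/25)cos 2x + (216/25)sin 2x
(E_3pi/2 + E_alpha) f = -9/2 + (27/10)cos x + (9/10)sin x + (288/25)cos 2x + (216/25)sin 2x

the result is g(x) = -9/2 + (27/10)cos x + (9/10)sin x + (288/25)cos 2x + (216/25)sin 2x


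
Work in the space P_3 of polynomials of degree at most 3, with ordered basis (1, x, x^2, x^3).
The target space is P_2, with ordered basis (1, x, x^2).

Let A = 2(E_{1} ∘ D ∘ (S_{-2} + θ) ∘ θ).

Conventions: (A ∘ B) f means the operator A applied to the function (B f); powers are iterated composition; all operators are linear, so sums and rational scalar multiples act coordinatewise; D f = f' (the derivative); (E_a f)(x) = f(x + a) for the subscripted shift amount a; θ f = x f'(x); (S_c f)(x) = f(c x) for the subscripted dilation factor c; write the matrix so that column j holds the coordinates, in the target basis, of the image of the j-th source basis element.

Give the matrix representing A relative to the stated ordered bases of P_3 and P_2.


image of 1: 0
image of x: -2
image of x^2: 48x + 48
image of x^3: -90x^2 - 180x - 90
each image's coordinates form column j of the matrix

the matrix is [[0, -2, 48, -90]; [0, 0, 48, -180]; [0, 0, 0, -90]] (rows listed top to bottom)


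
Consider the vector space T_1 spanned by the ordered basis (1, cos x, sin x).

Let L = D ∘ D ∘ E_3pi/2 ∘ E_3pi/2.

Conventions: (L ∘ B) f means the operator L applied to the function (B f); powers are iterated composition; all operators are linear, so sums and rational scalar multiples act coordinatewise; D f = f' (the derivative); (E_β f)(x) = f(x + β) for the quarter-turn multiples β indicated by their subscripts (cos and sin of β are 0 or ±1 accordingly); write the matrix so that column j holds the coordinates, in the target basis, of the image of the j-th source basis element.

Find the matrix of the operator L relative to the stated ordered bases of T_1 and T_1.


image of 1: 0
image of cos x: cos x
image of sin x: sin x
each image's coordinates form column j of the matrix

the matrix is [[0, 0, 0]; [0, 1, 0]; [0, 0, 1]] (rows listed top to bottom)


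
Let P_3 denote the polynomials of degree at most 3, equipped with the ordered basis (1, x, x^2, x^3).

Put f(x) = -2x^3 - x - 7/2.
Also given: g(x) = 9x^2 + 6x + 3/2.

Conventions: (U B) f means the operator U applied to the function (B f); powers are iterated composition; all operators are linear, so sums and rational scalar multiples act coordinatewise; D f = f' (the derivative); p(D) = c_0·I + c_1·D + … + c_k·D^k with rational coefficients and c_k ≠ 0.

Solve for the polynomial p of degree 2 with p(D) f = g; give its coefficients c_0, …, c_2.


p(D) = -(3/2)·D − (1/2)·D^2, i.e. c_0 = 0, c_1 = -3/2, c_2 = -1/2

D^0 f = -2x^3 - x - 7/2
D^1 f = -6x^2 - 1
D^2 f = -12x
matching coefficients of g against c_0 f + c_1 Df + … from the top degree down determines the c_i
solution: c_0 = 0, c_1 = -3/2, c_2 = -1/2


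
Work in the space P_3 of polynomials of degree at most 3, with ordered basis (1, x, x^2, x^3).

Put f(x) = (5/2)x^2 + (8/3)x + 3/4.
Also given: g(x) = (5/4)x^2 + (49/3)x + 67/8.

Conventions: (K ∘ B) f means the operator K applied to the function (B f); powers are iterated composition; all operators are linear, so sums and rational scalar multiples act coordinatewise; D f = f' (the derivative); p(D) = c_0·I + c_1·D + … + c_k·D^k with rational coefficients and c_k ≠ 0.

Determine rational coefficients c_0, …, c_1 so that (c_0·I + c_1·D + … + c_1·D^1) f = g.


p(D) = (1/2)·I + 3·D, i.e. c_0 = 1/2, c_1 = 3

D^0 f = (5/2)x^2 + (8/3)x + 3/4
D^1 f = 5x + 8/3
matching coefficients of g against c_0 f + c_1 Df + … from the top degree down determines the c_i
solution: c_0 = 1/2, c_1 = 3


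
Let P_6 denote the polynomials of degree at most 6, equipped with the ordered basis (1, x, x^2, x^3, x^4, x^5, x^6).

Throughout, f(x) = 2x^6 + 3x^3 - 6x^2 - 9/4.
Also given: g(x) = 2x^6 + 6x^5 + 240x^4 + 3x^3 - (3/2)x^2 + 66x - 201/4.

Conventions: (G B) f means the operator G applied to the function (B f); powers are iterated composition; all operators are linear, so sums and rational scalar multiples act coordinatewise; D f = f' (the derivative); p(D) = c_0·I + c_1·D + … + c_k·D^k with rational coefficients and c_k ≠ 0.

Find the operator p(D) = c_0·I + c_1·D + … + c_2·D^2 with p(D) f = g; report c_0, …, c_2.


c_0 = 1, c_1 = 1/2, c_2 = 4

D^0 f = 2x^6 + 3x^3 - 6x^2 - 9/4
D^1 f = 12x^5 + 9x^2 - 12x
D^2 f = 60x^4 + 18x - 12
matching coefficients of g against c_0 f + c_1 Df + … from the top degree down determines the c_i
solution: c_0 = 1, c_1 = 1/2, c_2 = 4


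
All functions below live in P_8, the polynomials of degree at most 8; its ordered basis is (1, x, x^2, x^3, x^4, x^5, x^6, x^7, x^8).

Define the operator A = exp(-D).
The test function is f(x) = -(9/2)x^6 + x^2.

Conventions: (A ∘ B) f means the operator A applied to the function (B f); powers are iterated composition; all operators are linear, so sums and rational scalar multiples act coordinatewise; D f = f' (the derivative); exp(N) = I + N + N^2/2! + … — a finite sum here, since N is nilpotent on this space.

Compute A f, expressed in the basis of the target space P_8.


order-1 term: 27x^5 - 2x
order-2 term: -(135/2)x^4 + 1
order-3 term: 90x^3
order-4 term: -(135/2)x^2
order-5 term: 27x
order-6 term: -9/2
the series for exp(-D) f terminates at order 6
exp(-D) f = -(9/2)x^6 + 27x^5 - (135/2)x^4 + 90x^3 - (133/2)x^2 + 25x - 7/2

g(x) = -(9/2)x^6 + 27x^5 - (135/2)x^4 + 90x^3 - (133/2)x^2 + 25x - 7/2


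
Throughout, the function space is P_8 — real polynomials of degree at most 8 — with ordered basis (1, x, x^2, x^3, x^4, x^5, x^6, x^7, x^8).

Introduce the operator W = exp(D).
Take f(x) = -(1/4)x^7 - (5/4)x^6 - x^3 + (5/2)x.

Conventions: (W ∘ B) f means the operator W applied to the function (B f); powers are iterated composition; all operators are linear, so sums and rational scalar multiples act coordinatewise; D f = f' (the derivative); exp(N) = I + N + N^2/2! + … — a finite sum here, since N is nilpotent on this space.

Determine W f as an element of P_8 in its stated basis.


the image equals g(x) = -(1/4)x^7 - 3x^6 - (51/4)x^5 - (55/2)x^4 - (139/4)x^3 - 27x^2 - (39/4)x

order-1 term: -(7/4)x^6 - (15/2)x^5 - 3x^2 + 5/2
order-2 term: -(21/4)x^5 - (75/4)x^4 - 3x
order-3 term: -(35/4)x^4 - 25x^3 - 1
order-4 term: -(35/4)x^3 - (75/4)x^2
order-5 term: -(21/4)x^2 - (15/2)x
order-6 term: -(7/4)x - 5/4
order-7 term: -1/4
the series for exp(D) f terminates at order 7
exp(D) f = -(1/4)x^7 - 3x^6 - (51/4)x^5 - (55/2)x^4 - (139/4)x^3 - 27x^2 - (39/4)x


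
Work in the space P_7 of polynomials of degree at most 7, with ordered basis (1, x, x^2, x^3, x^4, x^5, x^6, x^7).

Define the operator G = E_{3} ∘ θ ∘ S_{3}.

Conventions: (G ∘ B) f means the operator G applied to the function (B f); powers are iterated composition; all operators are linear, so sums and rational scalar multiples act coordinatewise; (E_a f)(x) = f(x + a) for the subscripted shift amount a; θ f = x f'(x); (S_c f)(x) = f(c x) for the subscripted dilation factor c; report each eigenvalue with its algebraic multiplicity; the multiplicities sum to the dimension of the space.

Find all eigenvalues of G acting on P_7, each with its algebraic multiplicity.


image of 1: 0
image of x: 3x + 9
image of x^2: 18x^2 + 108x + 162
image of x^3: 81x^3 + 729x^2 + 2187x + 2187
image of x^4: 324x^4 + 3888x^3 + 17496x^2 + 34992x + 26244
image of x^5: 1215x^5 + 18225x^4 + 109350x^3 + 328050x^2 + 492075x + 295245
image of x^6: 4374x^6 + 78732x^5 + 590490x^4 + 2361960x^3 + 5314410x^2 + 6377292x + 3188646
image of x^7: 15309x^7 + 321489x^6 + 2893401x^5 + 14467005x^4 + 43401015x^3 + 78121827x^2 + 78121827x + 33480783
the matrix is upper triangular; its diagonal is (0, 3, 18, 81, 324, 1215, 4374, 15309)
for a triangular matrix the eigenvalues are the diagonal entries, with algebraic multiplicity their repetition count

λ = 0 (multiplicity 1), λ = 3 (multiplicity 1), λ = 18 (multiplicity 1), λ = 81 (multiplicity 1), λ = 324 (multiplicity 1), λ = 1215 (multiplicity 1), λ = 4374 (multiplicity 1), λ = 15309 (multiplicity 1)


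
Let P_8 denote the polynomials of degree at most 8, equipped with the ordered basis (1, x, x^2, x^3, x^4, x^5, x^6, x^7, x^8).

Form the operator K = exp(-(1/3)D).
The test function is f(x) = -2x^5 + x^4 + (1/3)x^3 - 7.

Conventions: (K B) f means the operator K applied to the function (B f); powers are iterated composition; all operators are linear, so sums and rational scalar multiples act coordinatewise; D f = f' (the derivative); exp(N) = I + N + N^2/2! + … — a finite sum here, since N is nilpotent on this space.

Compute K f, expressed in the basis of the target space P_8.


order-1 term: (10/3)x^4 - (4/3)x^3 - (1/3)x^2
order-2 term: -(20/9)x^3 + (2/3)x^2 + (1/9)x
order-3 term: (20/27)x^2 - (4/27)x - 1/81
order-4 term: -(10/81)x + 1/81
order-5 term: 2/243
the series for exp(-(1/3)D) f terminates at order 5
exp(-(1/3)D) f = -2x^5 + (13/3)x^4 - (29/9)x^3 + (29/27)x^2 - (13/81)x - 1699/243

the image equals g(x) = -2x^5 + (13/3)x^4 - (29/9)x^3 + (29/27)x^2 - (13/81)x - 1699/243


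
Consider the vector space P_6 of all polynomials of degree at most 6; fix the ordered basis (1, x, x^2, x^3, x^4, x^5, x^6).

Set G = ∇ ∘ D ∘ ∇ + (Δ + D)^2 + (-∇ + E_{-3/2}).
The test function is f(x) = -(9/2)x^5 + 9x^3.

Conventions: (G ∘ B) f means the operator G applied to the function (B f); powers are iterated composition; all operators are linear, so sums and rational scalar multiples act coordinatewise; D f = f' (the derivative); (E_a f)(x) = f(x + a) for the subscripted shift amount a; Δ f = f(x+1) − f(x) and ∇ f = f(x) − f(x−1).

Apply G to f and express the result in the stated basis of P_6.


the result is g(x) = -(9/2)x^5 + (225/4)x^4 - (1989/4)x^3 - (5445/8)x^2 + (6795/32)x - 21357/64

∇ f = -(45/2)x^4 + 45x^3 - 18x^2 - (9/2)x + 9/2
D ∇ f = -90x^3 + 135x^2 - 36x - 9/2
∇ (D ∘ ∇) f = -270x^2 + 540x - 261
Δ f = -(45/2)x^4 - 45x^3 - 18x^2 + (9/2)x + 9/2
D f = -(45/2)x^4 + 27x^2
(Δ + D) f = -45x^4 - 45x^3 + 9x^2 + (9/2)x + 9/2
Δ (Δ + D) f = -180x^3 - 405x^2 - 297x - 153/2
D (Δ + D) f = -180x^3 - 135x^2 + 18x + 9/2
(Δ + D) (Δ + D) f = -360x^3 - 540x^2 - 279x - 72
∇ f = -(45/2)x^4 + 45x^3 - 18x^2 - (9/2)x + 9/2
(-∇) f = (45/2)x^4 - 45x^3 + 18x^2 + (9/2)x - 9/2
E_{-3/2} f = -(9/2)x^5 + (135/4)x^4 - (369/4)x^3 + (891/8)x^2 - (1701/32)x + 243/64
(-∇ + E_{-3/2}) f = -(9/2)x^5 + (225/4)x^4 - (549/4)x^3 + (1035/8)x^2 - (1557/32)x - 45/64
(∇ ∘ D ∘ ∇ + (Δ + D)^2 + (-∇ + E_{-3/2})) f = -(9/2)x^5 + (225/4)x^4 - (1989/4)x^3 - (5445/8)x^2 + (6795/32)x - 21357/64


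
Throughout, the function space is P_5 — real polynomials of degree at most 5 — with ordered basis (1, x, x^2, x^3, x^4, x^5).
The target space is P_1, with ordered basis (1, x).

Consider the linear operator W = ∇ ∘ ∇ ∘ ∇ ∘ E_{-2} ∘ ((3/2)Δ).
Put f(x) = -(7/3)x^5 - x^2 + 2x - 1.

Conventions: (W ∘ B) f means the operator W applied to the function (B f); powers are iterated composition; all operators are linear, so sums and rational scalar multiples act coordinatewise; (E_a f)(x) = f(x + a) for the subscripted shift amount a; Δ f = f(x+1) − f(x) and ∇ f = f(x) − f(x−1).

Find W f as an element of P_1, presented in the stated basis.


Δ f = -(35/3)x^4 - (70/3)x^3 - (70/3)x^2 - (41/3)x - 4/3
((3/2)Δ) f = -(35/2)x^4 - 35x^3 - 35x^2 - (41/2)x - 2
E_{-2} ((3/2)Δ) f = -(35/2)x^4 + 105x^3 - 245x^2 + (519/2)x - 101
∇ E_{-2} ((3/2)Δ) f = -70x^3 + 420x^2 - 875x + 627
∇ (∇ ∘ E_{-2}) ((3/2)Δ) f = -210x^2 + 1050x - 1365
∇ ∇ (∇ ∘ E_{-2}) ((3/2)Δ) f = -420x + 1260

the result is g(x) = -420x + 1260


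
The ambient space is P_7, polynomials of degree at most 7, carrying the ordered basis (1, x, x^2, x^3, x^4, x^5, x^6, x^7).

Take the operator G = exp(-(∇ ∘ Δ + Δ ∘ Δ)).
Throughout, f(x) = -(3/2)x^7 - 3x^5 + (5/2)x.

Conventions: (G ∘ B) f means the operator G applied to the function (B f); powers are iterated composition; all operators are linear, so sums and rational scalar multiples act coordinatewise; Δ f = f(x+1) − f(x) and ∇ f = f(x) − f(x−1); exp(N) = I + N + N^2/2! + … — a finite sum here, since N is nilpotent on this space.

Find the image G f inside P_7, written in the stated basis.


the image equals g(x) = -(3/2)x^7 + 123x^5 + 315x^4 - 1560x^3 - 6435x^2 - (7171/2)x + 5859

order-1 term: 126x^5 + 315x^4 + 960x^3 + 1125x^2 + 912x + 279
order-2 term: -2520x^3 - 7560x^2 - 14580x - 9540
order-3 term: 10080x + 15120
the series for exp(-(∇ ∘ Δ + Δ ∘ Δ)) f terminates at order 3
exp(-(∇ ∘ Δ + Δ ∘ Δ)) f = -(3/2)x^7 + 123x^5 + 315x^4 - 1560x^3 - 6435x^2 - (7171/2)x + 5859
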